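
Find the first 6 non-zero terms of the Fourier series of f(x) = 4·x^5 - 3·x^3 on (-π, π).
(-166·π^2 + 8·π^4 + 996)·sin(x) + (-4·π^4 - 69/2 + 23·π^2)·sin(2·x) + (-214·π^2/27 + 428/81 + 8·π^4/3)·sin(3·x) + (-2·π^4 - 3/2 + 4·π^2)·sin(4·x) + (-62·π^2/25 + 372/625 + 8·π^4/5)·sin(5·x) + (-4·π^4/3 - 47/162 + 47·π^2/27)·sin(6·x)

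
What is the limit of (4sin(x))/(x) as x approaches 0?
Both numerator and denominator → 0 as x → 0; this is a 0/0 indeterminate form.
Expand each to leading order near x = 0: numerator ~ 4·x, denominator ~ x.
The limit of the ratio is 4.

Final answer: 4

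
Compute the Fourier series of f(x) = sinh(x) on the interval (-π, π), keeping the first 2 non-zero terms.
sin(x)·sinh(π)/π - 4·sin(2·x)·sinh(π)/(5·π)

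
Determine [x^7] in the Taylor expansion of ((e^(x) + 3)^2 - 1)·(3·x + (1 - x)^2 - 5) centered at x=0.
Expand to order 7: ((e^(x) + 3)^2 - 1)·(3·x + (1 - x)^2 - 5) = 155·x^7/504 + 38·x^6/45 + 119·x^5/60 + 11·x^4/3 + 11·x^3/3 + 3·x^2 - 17·x - 60 + O(x^8).
The coefficient of x^7 is 155/504.

Final answer: 155/504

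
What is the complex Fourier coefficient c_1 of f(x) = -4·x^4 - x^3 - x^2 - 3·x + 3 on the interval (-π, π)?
Compute the real Fourier coefficients first: a_1 = -188 + 32·π^2, b_1 = 6 - 2·π^2.
Then c_1 = (a_1 − i·b_1)/2 = -94 + 16·π^2 - 3·i + i·π^2.

Final answer: -94 + 16·π^2 - 3·i + i·π^2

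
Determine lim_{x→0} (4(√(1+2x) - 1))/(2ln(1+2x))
Both numerator and denominator → 0 as x → 0; this is a 0/0 indeterminate form.
Expand each to leading order near x = 0: numerator ~ 4·x, denominator ~ 4·x.
The limit of the ratio is 1.

Final answer: 1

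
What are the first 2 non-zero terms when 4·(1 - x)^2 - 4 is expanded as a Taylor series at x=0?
4·x^2 - 8·x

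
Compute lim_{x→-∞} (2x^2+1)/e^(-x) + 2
The quotient is an ∞/∞ indeterminate form as x → -∞.
Compare growth rates of the dominant terms (exponentials ≫ polynomials ≫ logarithms), or apply L'Hôpital's rule; the quotient → 0.
Adding the constant: 0 + 2 = 2. Limit = 2.

Final answer: 2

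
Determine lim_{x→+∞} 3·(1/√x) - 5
Evaluate the dominant behaviour as x → +∞; each term tends to a finite value or vanishes.
Limit = -5.

Final answer: -5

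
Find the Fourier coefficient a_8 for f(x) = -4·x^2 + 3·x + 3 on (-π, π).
a_8 = (1/π) ∫_{-π}^{π} f(x)·cos(8x) dx.
Evaluate the integral (use parity and integration by parts as needed): a_8 = -1/4.

Final answer: -1/4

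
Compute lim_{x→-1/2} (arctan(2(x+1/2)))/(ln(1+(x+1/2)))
Both numerator and denominator → 0 as x → -1/2; this is a 0/0 indeterminate form.
Expand each to leading order near x = -1/2: numerator ~ 2·(x + 1/2), denominator ~ (x + 1/2).
The limit of the ratio is 2.

Final answer: 2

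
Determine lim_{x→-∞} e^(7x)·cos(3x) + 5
Evaluate the dominant behaviour as x → -∞; each term tends to a finite value or vanishes.
Limit = 5.

Final answer: 5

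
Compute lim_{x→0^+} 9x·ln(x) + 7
The product is a 0·∞ indeterminate form at x → 0⁺.
Rewrite the product as 9·ln(x) / x^(-1) and apply L'Hôpital, or use the standard hierarchy x^(-1) ≫ |ln x| as x → 0⁺.
The indeterminate product → 0, so the limit = 7.

Final answer: 7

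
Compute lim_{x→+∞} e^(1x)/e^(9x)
This is an ∞/∞ indeterminate form as x → +∞.
Rewrite e^(1x)/e^(9x) = e^((1−9)x) = e^(-8x); the exponent coefficient is -8 < 0 so e^(-8x) → 0.
Limit = 0.

Final answer: 0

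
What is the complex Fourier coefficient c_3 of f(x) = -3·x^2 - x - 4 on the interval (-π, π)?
Compute the real Fourier coefficients first: a_3 = 4/3, b_3 = -2/3.
Then c_3 = (a_3 − i·b_3)/2 = 2/3 + i/3.

Final answer: 2/3 + i/3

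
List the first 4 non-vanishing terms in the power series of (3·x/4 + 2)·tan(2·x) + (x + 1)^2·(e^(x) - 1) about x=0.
23·x^4/8 + 15·x^3/2 + 4·x^2 + 5·x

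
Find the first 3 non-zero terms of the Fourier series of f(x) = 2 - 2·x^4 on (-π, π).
(-96 + 16·π^2)·cos(x) + (6 - 4·π^2)·cos(2·x) - 2·π^4/5 + 2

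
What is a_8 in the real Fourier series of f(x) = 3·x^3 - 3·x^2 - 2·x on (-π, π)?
a_8 = (1/π) ∫_{-π}^{π} f(x)·cos(8x) dx.
Evaluate the integral (use parity and integration by parts as needed): a_8 = -3/16.

Final answer: -3/16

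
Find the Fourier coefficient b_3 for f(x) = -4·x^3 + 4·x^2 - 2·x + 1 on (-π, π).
b_3 = (1/π) ∫_{-π}^{π} f(x)·sin(3x) dx.
Evaluate the integral (use parity and integration by parts as needed): b_3 = 4/9 - 8·π^2/3.

Final answer: 4/9 - 8·π^2/3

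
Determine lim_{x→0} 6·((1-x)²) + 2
Direct substitution at x = 0 gives 8.

Final answer: 8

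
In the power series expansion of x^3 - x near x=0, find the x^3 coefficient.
Expand to order 3: x^3 - x = x^3 - x + O(x^4).
The coefficient of x^3 is 1.

Final answer: 1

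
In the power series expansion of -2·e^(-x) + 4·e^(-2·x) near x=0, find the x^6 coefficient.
Expand to order 6: -2·e^(-x) + 4·e^(-2·x) = 127·x^6/360 - 21·x^5/20 + 31·x^4/12 - 5·x^3 + 7·x^2 - 6·x + 2 + O(x^7).
The coefficient of x^6 is 127/360.

Final answer: 127/360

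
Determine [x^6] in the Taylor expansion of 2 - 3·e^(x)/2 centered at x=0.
Expand to order 6: 2 - 3·e^(x)/2 = -x^6/480 - x^5/80 - x^4/16 - x^3/4 - 3·x^2/4 - 3·x/2 + 1/2 + O(x^7).
The coefficient of x^6 is -1/480.

Final answer: -1/480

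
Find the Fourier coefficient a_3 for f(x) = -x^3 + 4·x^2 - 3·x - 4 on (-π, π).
a_3 = (1/π) ∫_{-π}^{π} f(x)·cos(3x) dx.
Evaluate the integral (use parity and integration by parts as needed): a_3 = -16/9.

Final answer: -16/9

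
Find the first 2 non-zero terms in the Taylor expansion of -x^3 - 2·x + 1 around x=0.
1 - 2·x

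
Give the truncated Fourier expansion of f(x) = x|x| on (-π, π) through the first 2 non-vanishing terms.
(-8 + 2·π^2)·sin(x)/π - π·sin(2·x)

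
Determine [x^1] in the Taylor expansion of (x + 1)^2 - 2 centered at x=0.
Expand to order 1: (x + 1)^2 - 2 = 2·x - 1 + O(x^2).
The coefficient of x^1 is 2.

Final answer: 2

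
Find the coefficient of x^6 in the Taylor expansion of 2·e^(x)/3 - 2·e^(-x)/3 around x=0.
Expand to order 6: 2·e^(x)/3 - 2·e^(-x)/3 = x^5/90 + 2·x^3/9 + 4·x/3 + O(x^7).
The coefficient of x^6 is 0.

Final answer: 0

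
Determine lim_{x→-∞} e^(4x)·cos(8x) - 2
Evaluate the dominant behaviour as x → -∞; each term tends to a finite value or vanishes.
Limit = -2.

Final answer: -2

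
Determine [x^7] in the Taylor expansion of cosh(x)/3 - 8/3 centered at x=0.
Expand to order 7: cosh(x)/3 - 8/3 = x^6/2160 + x^4/72 + x^2/6 - 7/3 + O(x^8).
The coefficient of x^7 is 0.

Final answer: 0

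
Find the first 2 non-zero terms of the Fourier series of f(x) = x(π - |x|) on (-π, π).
8·sin(x)/π + 8·sin(3·x)/(27·π)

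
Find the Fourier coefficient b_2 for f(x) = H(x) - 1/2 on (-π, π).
b_2 = (1/π) ∫_{-π}^{π} f(x)·sin(2x) dx.
Evaluate the integral (use parity and integration by parts as needed): b_2 = 0.

Final answer: 0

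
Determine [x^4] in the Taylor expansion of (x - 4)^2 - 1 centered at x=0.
Expand to order 4: (x - 4)^2 - 1 = x^2 - 8·x + 15 + O(x^5).
The coefficient of x^4 is 0.

Final answer: 0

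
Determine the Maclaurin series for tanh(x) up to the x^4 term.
-x^3/3 + x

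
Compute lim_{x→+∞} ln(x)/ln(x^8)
This is an ∞/∞ indeterminate form as x → +∞.
Write ln(x^8) = 8·ln(x), reducing the quotient to 1/8.
Limit = 1/8.

Final answer: 1/8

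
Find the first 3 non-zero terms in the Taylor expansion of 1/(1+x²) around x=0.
x^4 - x^2 + 1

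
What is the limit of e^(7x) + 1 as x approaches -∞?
Evaluate the dominant behaviour as x → -∞; each term tends to a finite value or vanishes.
Limit = 1.

Final answer: 1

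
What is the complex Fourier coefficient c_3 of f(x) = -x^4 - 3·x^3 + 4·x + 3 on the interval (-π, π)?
Compute the real Fourier coefficients first: a_3 = -16/27 + 8·π^2/9, b_3 = 4 - 2·π^2.
Then c_3 = (a_3 − i·b_3)/2 = -8/27 + 4·π^2/9 - 2·i + i·π^2.

Final answer: -8/27 + 4·π^2/9 - 2·i + i·π^2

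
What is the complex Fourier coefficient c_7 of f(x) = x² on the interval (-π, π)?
Compute the real Fourier coefficients first: a_7 = -4/49, b_7 = 0.
Then c_7 = (a_7 − i·b_7)/2 = -2/49.

Final answer: -2/49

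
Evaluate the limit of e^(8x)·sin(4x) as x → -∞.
Evaluate the dominant behaviour as x → -∞; each term tends to a finite value or vanishes.
Limit = 0.

Final answer: 0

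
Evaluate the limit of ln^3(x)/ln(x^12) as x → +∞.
This is an ∞/∞ indeterminate form as x → +∞.
Write ln(x^12) = 12·ln(x), reducing the quotient to ln^2(x)/12 → ∞.
Limit = ∞.

Final answer: ∞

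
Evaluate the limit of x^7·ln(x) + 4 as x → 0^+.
The product is a 0·∞ indeterminate form at x → 0⁺.
Rewrite the product as ln(x) / x^(-7) and apply L'Hôpital, or use the standard hierarchy x^(-7) ≫ |ln x| as x → 0⁺.
The indeterminate product → 0, so the limit = 4.

Final answer: 4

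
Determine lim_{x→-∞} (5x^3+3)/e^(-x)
This is an ∞/∞ indeterminate form as x → -∞.
Compare growth rates of the dominant terms (exponentials ≫ polynomials ≫ logarithms), or apply L'Hôpital's rule; the quotient → 0.
Limit = 0.

Final answer: 0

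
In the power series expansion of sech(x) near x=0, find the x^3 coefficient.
Expand to order 3: sech(x) = 1 - x^2/2 + O(x^4).
The coefficient of x^3 is 0.

Final answer: 0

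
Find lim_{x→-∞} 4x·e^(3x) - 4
The product is a 0·∞ indeterminate form at x → -∞.
Rewrite the product as 4x / e^(-3x) (an ∞/∞ form) and apply L'Hôpital, or use the standard hierarchy e^(3|x|) ≫ |x| as x → -∞.
The indeterminate product → 0, so the limit = -4.

Final answer: -4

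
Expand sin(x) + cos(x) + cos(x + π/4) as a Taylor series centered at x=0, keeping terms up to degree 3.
x^3·(-1/6 + √(2)/12) + x^2·(-1/2 - √(2)/4) + x·(1 - √(2)/2) + √(2)/2 + 1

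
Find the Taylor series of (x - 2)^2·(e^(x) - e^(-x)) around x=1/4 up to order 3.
(-49 + 49·e^(1/2))·e^(-1/4)/16 + (105 - 7·e^(1/2))·e^(-1/4)·(x - 1/4)/16 + (-193 - 31·e^(1/2))·e^(-1/4)·(x - 1/4)^2/32 + (313 - 23·e^(1/2))·e^(-1/4)·(x - 1/4)^3/96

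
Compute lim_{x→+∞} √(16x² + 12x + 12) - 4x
As x → +∞: multiply by the conjugate to get (12x+12)/(√(16x²+12x+12)+4x); the denominator ~ 8x, so the limit is 12/8 = 3/2.
Limit = 3/2.

Final answer: 3/2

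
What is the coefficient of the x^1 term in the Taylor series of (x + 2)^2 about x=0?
Expand to order 1: (x + 2)^2 = 4·x + 4 + O(x^2).
The coefficient of x^1 is 4.

Final answer: 4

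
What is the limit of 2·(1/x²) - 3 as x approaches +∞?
Evaluate the dominant behaviour as x → +∞; each term tends to a finite value or vanishes.
Limit = -3.

Final answer: -3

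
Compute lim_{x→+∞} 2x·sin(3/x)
As x → +∞: let u = 3/x → 0⁺; then 2·x·sin(3/x) = 2·3·sin(u)/u → 2·3·1 = 6.
Limit = 6.

Final answer: 6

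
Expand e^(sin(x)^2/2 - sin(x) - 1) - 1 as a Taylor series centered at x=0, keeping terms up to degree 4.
x^4·e^(-1)/12 - x^3·e^(-1)/2 + x^2·e^(-1) - x·e^(-1) - 1 + e^(-1)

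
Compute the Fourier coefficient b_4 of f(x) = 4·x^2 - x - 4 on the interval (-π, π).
b_4 = (1/π) ∫_{-π}^{π} f(x)·sin(4x) dx.
Evaluate the integral (use parity and integration by parts as needed): b_4 = 1/2.

Final answer: 1/2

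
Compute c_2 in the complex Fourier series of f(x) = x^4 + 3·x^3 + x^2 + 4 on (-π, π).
Compute the real Fourier coefficients first: a_2 = -2 + 2·π^2, b_2 = 9/2 - 3·π^2.
Then c_2 = (a_2 − i·b_2)/2 = -1 + π^2 - 9·i/4 + 3·i·π^2/2.

Final answer: -1 + π^2 - 9·i/4 + 3·i·π^2/2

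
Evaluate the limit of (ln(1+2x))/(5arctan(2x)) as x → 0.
Both numerator and denominator → 0 as x → 0; this is a 0/0 indeterminate form.
Expand each to leading order near x = 0: numerator ~ 2·x, denominator ~ 10·x.
The limit of the ratio is 1/5.

Final answer: 1/5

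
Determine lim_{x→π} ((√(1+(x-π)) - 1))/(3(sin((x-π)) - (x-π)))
Both numerator and denominator → 0 as x → π; this is a 0/0 indeterminate form.
Expand each to leading order near x = π: numerator ~ (x - π)/2, denominator ~ -(x - π)^3/2.
The limit of the ratio is -∞.

Final answer: -∞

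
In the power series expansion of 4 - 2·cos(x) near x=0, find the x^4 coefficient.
Expand to order 4: 4 - 2·cos(x) = -x^4/12 + x^2 + 2 + O(x^5).
The coefficient of x^4 is -1/12.

Final answer: -1/12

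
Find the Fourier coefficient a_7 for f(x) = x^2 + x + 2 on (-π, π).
a_7 = (1/π) ∫_{-π}^{π} f(x)·cos(7x) dx.
Evaluate the integral (use parity and integration by parts as needed): a_7 = -4/49.

Final answer: -4/49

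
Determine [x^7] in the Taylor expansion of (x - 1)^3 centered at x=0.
Expand to order 7: (x - 1)^3 = x^3 - 3·x^2 + 3·x - 1 + O(x^8).
The coefficient of x^7 is 0.

Final answer: 0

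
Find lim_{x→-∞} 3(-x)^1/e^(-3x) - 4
The quotient is an ∞/∞ indeterminate form as x → -∞.
Compare growth rates of the dominant terms (exponentials ≫ polynomials ≫ logarithms), or apply L'Hôpital's rule; the quotient → 0.
Adding the constant: 0 - 4 = -4. Limit = -4.

Final answer: -4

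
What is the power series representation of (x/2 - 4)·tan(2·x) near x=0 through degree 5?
-256·x^5/15 + 4·x^4/3 - 32·x^3/3 + x^2 - 8·x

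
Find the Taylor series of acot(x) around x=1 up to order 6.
π/4 - (x - 1)/2 + (x - 1)^2/4 - (x - 1)^3/12 + (x - 1)^5/40 - (x - 1)^6/48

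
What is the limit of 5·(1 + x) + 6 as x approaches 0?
Direct substitution at x = 0 gives 11.

Final answer: 11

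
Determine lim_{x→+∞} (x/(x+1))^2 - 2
As x → +∞: x/(x+1) = 1/(1 + 1/x) → 1, and the 2nd power of a limit-1 base also → 1; with the additive constant, 1 - 2 = -1.
Limit = -1.

Final answer: -1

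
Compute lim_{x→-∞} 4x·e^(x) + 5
The product is a 0·∞ indeterminate form at x → -∞.
Rewrite the product as 4x / e^(-x) (an ∞/∞ form) and apply L'Hôpital, or use the standard hierarchy e^(|x|) ≫ |x| as x → -∞.
The indeterminate product → 0, so the limit = 5.

Final answer: 5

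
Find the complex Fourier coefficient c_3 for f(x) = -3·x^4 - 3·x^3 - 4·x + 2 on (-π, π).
Compute the real Fourier coefficients first: a_3 = -16/9 + 8·π^2/3, b_3 = -2·π^2 - 4/3.
Then c_3 = (a_3 − i·b_3)/2 = -8/9 + 4·π^2/3 + 2·i/3 + i·π^2.

Final answer: -8/9 + 4·π^2/3 + 2·i/3 + i·π^2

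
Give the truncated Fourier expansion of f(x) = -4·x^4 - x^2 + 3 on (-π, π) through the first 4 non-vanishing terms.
(-188 + 32·π^2)·cos(x) + (11 - 8·π^2)·cos(2·x) + (-52/27 + 32·π^2/9)·cos(3·x) - 4·π^4/5 - π^2/3 + 3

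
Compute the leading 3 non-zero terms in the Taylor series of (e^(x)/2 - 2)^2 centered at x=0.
-x^2/2 - 3·x/2 + 9/4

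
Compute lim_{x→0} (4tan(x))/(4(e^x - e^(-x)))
Both numerator and denominator → 0 as x → 0; this is a 0/0 indeterminate form.
Expand each to leading order near x = 0: numerator ~ 4·x, denominator ~ 8·x.
The limit of the ratio is 1/2.

Final answer: 1/2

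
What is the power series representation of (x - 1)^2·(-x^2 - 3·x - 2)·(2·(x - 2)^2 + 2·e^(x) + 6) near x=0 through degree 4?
-5·x^4/6 - 95·x^3/3 + 36·x^2 + 28·x - 32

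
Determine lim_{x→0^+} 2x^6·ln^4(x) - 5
The product is a 0·∞ indeterminate form at x → 0⁺.
Rewrite the product as 2·ln^4(x) / x^(-6) and apply L'Hôpital, or use the standard hierarchy x^(-6) ≫ |ln x|^4 as x → 0⁺.
The indeterminate product → 0, so the limit = -5.

Final answer: -5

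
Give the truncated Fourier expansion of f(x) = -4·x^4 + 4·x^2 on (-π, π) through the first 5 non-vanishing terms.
(-208 + 32·π^2)·cos(x) + (16 - 8·π^2)·cos(2·x) + (-112/27 + 32·π^2/9)·cos(3·x) + (7/4 - 2·π^2)·cos(4·x) - 4·π^4/5 + 4·π^2/3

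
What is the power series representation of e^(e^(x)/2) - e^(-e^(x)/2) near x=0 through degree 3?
x^3·(-e^(-1/2)/48 + 11·e^(1/2)/48) + x^2·(e^(-1/2)/8 + 3·e^(1/2)/8) + x·(e^(-1/2)/2 + e^(1/2)/2) - e^(-1/2) + e^(1/2)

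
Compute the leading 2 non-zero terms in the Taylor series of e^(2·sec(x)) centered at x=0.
x^2·e^(2) + e^(2)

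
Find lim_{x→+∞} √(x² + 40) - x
This is an ∞ − ∞ indeterminate form.
Multiply and divide by the conjugate √(x²+40) + x; the x² terms cancel, leaving 40/(√(x²+40)+x) → 0.
Limit = 0.

Final answer: 0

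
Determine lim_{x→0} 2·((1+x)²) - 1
Direct substitution at x = 0 gives 1.

Final answer: 1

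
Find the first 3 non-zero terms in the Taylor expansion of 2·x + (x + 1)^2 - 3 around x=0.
x^2 + 4·x - 2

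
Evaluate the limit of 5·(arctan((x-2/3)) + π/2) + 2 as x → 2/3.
Direct substitution at x = 2/3 gives 2 + 5·π/2.

Final answer: 2 + 5·π/2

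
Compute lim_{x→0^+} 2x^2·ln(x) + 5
The product is a 0·∞ indeterminate form at x → 0⁺.
Rewrite the product as 2·ln(x) / x^(-2) and apply L'Hôpital, or use the standard hierarchy x^(-2) ≫ |ln x| as x → 0⁺.
The indeterminate product → 0, so the limit = 5.

Final answer: 5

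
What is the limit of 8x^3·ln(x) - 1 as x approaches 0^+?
The product is a 0·∞ indeterminate form at x → 0⁺.
Rewrite the product as 8·ln(x) / x^(-3) and apply L'Hôpital, or use the standard hierarchy x^(-3) ≫ |ln x| as x → 0⁺.
The indeterminate product → 0, so the limit = -1.

Final answer: -1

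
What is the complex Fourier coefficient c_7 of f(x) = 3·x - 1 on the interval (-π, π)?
Compute the real Fourier coefficients first: a_7 = 0, b_7 = 6/7.
Then c_7 = (a_7 − i·b_7)/2 = -3·i/7.

Final answer: -3·i/7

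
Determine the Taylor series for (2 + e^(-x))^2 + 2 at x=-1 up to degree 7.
6 + e^(2) + 4·e + (-2·e^(2) - 4·e)·(x + 1) + (2·e + 2·e^(2))·(x + 1)^2 + (-4·e^(2)/3 - 2·e/3)·(x + 1)^3 + (e/6 + 2·e^(2)/3)·(x + 1)^4 + (-4·e^(2)/15 - e/30)·(x + 1)^5 + (e/180 + 4·e^(2)/45)·(x + 1)^6 + (-8·e^(2)/315 - e/1260)·(x + 1)^7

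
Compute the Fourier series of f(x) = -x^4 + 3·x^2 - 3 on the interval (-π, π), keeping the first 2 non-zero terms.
(-60 + 8·π^2)·cos(x) - π^4/5 - 3 + π^2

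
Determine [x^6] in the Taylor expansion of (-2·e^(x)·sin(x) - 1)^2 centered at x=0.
Expand to order 6: (-2·e^(x)·sin(x) - 1)^2 = 2·x^6/15 + 38·x^5/15 + 20·x^4/3 + 28·x^3/3 + 8·x^2 + 4·x + 1 + O(x^7).
The coefficient of x^6 is 2/15.

Final answer: 2/15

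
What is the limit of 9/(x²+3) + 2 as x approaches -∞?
Evaluate the dominant behaviour as x → -∞; each term tends to a finite value or vanishes.
Limit = 2.

Final answer: 2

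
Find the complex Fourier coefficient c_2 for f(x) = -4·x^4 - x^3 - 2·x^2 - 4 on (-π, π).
Compute the real Fourier coefficients first: a_2 = 10 - 8·π^2, b_2 = -3/2 + π^2.
Then c_2 = (a_2 − i·b_2)/2 = -4·π^2 + 5 - i·π^2/2 + 3·i/4.

Final answer: -4·π^2 + 5 - i·π^2/2 + 3·i/4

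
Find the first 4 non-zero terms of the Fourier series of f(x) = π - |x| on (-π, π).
4·cos(x)/π + 4·cos(3·x)/(9·π) + 4·cos(5·x)/(25·π) + π/2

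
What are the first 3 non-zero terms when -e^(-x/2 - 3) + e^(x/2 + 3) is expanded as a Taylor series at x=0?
x^2·(-e^(-3)/8 + e^(3)/8) + x·(e^(-3)/2 + e^(3)/2) - e^(-3) + e^(3)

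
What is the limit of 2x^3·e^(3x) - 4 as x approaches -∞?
The product is a 0·∞ indeterminate form at x → -∞.
Rewrite the product as 2x^3 / e^(-3x) (an ∞/∞ form) and apply L'Hôpital, or use the standard hierarchy e^(3|x|) ≫ |x^3| as x → -∞.
The indeterminate product → 0, so the limit = -4.

Final answer: -4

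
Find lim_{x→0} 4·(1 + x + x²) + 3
Direct substitution at x = 0 gives 7.

Final answer: 7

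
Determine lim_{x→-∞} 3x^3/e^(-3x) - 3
The quotient is an ∞/∞ indeterminate form as x → -∞.
Compare growth rates of the dominant terms (exponentials ≫ polynomials ≫ logarithms), or apply L'Hôpital's rule; the quotient → 0.
Adding the constant: 0 - 3 = -3. Limit = -3.

Final answer: -3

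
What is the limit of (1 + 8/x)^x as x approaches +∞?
As x → +∞: this is the defining limit (1 + 8/x)^x → e^8.
Limit = e^(8).

Final answer: e^(8)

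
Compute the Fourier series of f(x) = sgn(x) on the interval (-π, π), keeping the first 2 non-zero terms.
4·sin(x)/π + 4·sin(3·x)/(3·π)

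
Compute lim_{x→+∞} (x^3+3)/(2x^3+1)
This is an ∞/∞ indeterminate form as x → +∞.
Divide numerator and denominator by x^3 and let the lower-order terms vanish; the leading terms give 1/2.
Limit = 1/2.

Final answer: 1/2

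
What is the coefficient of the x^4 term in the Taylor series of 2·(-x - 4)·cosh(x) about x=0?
Expand to order 4: 2·(-x - 4)·cosh(x) = -x^4/3 - x^3 - 4·x^2 - 2·x - 8 + O(x^5).
The coefficient of x^4 is -1/3.

Final answer: -1/3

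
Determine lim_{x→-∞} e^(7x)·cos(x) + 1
Evaluate the dominant behaviour as x → -∞; each term tends to a finite value or vanishes.
Limit = 1.

Final answer: 1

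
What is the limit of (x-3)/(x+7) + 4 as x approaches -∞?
Evaluate the dominant behaviour as x → -∞; each term tends to a finite value or vanishes.
Limit = 5.

Final answer: 5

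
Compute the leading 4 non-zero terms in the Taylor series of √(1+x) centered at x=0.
x^3/16 - x^2/8 + x/2 + 1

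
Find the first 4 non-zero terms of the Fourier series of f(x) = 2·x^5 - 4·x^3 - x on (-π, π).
(-88·π^2 + 4·π^4 + 526)·sin(x) + (-2·π^4 - 20 + 14·π^2)·sin(2·x) + (-152·π^2/27 + 250/81 + 4·π^4/3)·sin(3·x) + (-π^4 - 23/32 + 13·π^2/4)·sin(4·x)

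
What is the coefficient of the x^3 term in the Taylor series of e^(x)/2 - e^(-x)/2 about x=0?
Expand to order 3: e^(x)/2 - e^(-x)/2 = x^3/6 + x + O(x^4).
The coefficient of x^3 is 1/6.

Final answer: 1/6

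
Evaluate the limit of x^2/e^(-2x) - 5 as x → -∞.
The quotient is an ∞/∞ indeterminate form as x → -∞.
Compare growth rates of the dominant terms (exponentials ≫ polynomials ≫ logarithms), or apply L'Hôpital's rule; the quotient → 0.
Adding the constant: 0 - 5 = -5. Limit = -5.

Final answer: -5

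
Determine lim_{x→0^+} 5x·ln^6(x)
This is a 0·∞ indeterminate form at x → 0⁺.
Rewrite the product as 5·ln^6(x) / x^(-1) and apply L'Hôpital, or use the standard hierarchy x^(-1) ≫ |ln x|^6 as x → 0⁺.
The indeterminate product → 0, so the limit = 0.

Final answer: 0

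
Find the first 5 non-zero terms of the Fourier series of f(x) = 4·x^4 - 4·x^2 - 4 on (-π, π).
(208 - 32·π^2)·cos(x) + (-16 + 8·π^2)·cos(2·x) + (112/27 - 32·π^2/9)·cos(3·x) + (-7/4 + 2·π^2)·cos(4·x) - 4·π^2/3 - 4 + 4·π^4/5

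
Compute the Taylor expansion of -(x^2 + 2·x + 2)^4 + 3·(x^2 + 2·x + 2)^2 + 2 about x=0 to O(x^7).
-32·x^6 - 80·x^5 - 133·x^4 - 148·x^3 - 104·x^2 - 40·x - 2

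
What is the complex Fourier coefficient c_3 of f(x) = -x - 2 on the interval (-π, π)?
Compute the real Fourier coefficients first: a_3 = 0, b_3 = -2/3.
Then c_3 = (a_3 − i·b_3)/2 = i/3.

Final answer: i/3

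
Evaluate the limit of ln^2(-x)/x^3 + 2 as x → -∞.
The quotient is an ∞/∞ indeterminate form as x → -∞.
Compare growth rates of the dominant terms (exponentials ≫ polynomials ≫ logarithms), or apply L'Hôpital's rule; the quotient → 0.
Adding the constant: 0 + 2 = 2. Limit = 2.

Final answer: 2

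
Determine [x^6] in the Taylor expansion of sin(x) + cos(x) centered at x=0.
Expand to order 6: sin(x) + cos(x) = -x^6/720 + x^5/120 + x^4/24 - x^3/6 - x^2/2 + x + 1 + O(x^7).
The coefficient of x^6 is -1/720.

Final answer: -1/720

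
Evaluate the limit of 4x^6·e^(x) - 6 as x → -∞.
The product is a 0·∞ indeterminate form at x → -∞.
Rewrite the product as 4x^6 / e^(-x) (an ∞/∞ form) and apply L'Hôpital, or use the standard hierarchy e^(|x|) ≫ |x^6| as x → -∞.
The indeterminate product → 0, so the limit = -6.

Final answer: -6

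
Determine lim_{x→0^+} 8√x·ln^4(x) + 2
The product is a 0·∞ indeterminate form at x → 0⁺.
Rewrite the product as 8·ln^4(x) / x^(-1/2) and apply L'Hôpital, or use the standard hierarchy x^(-1/2) ≫ |ln x|^4 as x → 0⁺.
The indeterminate product → 0, so the limit = 2.

Final answer: 2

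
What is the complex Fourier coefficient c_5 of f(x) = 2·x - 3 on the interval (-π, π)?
Compute the real Fourier coefficients first: a_5 = 0, b_5 = 4/5.
Then c_5 = (a_5 − i·b_5)/2 = -2·i/5.

Final answer: -2·i/5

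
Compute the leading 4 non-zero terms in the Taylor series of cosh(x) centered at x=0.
x^6/720 + x^4/24 + x^2/2 + 1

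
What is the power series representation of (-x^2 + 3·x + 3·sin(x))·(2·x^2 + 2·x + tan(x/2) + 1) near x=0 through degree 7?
19·x^7/420 + x^6/15 - 61·x^5/60 - 3·x^4 + 9·x^3 + 14·x^2 + 6·x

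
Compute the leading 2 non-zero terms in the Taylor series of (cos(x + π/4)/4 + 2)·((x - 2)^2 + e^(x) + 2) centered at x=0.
x·(-6 - 5·√(2)/4) + 7·√(2)/8 + 14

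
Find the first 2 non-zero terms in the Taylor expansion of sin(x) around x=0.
-x^3/6 + x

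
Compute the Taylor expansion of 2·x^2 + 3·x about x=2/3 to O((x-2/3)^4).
26/9 + 17·(x - 2/3)/3 + 2·(x - 2/3)^2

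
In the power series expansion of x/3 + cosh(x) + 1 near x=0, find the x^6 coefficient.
Expand to order 6: x/3 + cosh(x) + 1 = x^6/720 + x^4/24 + x^2/2 + x/3 + 2 + O(x^7).
The coefficient of x^6 is 1/720.

Final answer: 1/720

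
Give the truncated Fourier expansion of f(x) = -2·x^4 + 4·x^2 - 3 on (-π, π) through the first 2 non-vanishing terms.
(-112 + 16·π^2)·cos(x) - 2·π^4/5 - 3 + 4·π^2/3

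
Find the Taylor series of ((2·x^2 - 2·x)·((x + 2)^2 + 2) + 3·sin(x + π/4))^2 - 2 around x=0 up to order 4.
x^4·(9·(-1/6 + 2·√(2))·(1 - 4·√(2)) + 3/8 + 6·√(2) + 9·(-1/2 + 4·√(2)/3)^2/2) + x^3·(9·(-1/2 + 4·√(2)/3)·(1 - 4·√(2)) - 3/2 + 18·√(2)) + x^2·(-9/2 + 12·√(2) + 9·(1 - 4·√(2))^2/2) + x·(9 - 36·√(2)) + 5/2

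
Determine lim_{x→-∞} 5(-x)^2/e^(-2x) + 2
The quotient is an ∞/∞ indeterminate form as x → -∞.
Compare growth rates of the dominant terms (exponentials ≫ polynomials ≫ logarithms), or apply L'Hôpital's rule; the quotient → 0.
Adding the constant: 0 + 2 = 2. Limit = 2.

Final answer: 2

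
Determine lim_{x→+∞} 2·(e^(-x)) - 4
Evaluate the dominant behaviour as x → +∞; each term tends to a finite value or vanishes.
Limit = -4.

Final answer: -4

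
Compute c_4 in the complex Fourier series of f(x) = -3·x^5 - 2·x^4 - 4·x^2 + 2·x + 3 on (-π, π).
Compute the real Fourier coefficients first: a_4 = -π^2 - 5/8, b_4 = -15·π^2/8 - 19/64 + 3·π^4/2.
Then c_4 = (a_4 − i·b_4)/2 = -π^2/2 - 5/16 - 3·i·π^4/4 + 19·i/128 + 15·i·π^2/16.

Final answer: -π^2/2 - 5/16 - 3·i·π^4/4 + 19·i/128 + 15·i·π^2/16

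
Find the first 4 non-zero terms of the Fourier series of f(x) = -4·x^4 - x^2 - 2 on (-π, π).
(-188 + 32·π^2)·cos(x) + (11 - 8·π^2)·cos(2·x) + (-52/27 + 32·π^2/9)·cos(3·x) - 4·π^4/5 - π^2/3 - 2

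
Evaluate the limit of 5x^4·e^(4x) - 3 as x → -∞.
The product is a 0·∞ indeterminate form at x → -∞.
Rewrite the product as 5x^4 / e^(-4x) (an ∞/∞ form) and apply L'Hôpital, or use the standard hierarchy e^(4|x|) ≫ |x^4| as x → -∞.
The indeterminate product → 0, so the limit = -3.

Final answer: -3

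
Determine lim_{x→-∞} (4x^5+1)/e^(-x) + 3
The quotient is an ∞/∞ indeterminate form as x → -∞.
Compare growth rates of the dominant terms (exponentials ≫ polynomials ≫ logarithms), or apply L'Hôpital's rule; the quotient → 0.
Adding the constant: 0 + 3 = 3. Limit = 3.

Final answer: 3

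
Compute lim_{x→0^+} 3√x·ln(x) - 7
The product is a 0·∞ indeterminate form at x → 0⁺.
Rewrite the product as 3·ln(x) / x^(-1/2) and apply L'Hôpital, or use the standard hierarchy x^(-1/2) ≫ |ln x| as x → 0⁺.
The indeterminate product → 0, so the limit = -7.

Final answer: -7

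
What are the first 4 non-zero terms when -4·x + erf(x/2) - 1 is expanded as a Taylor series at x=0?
x^5/(160·√(π)) - x^3/(12·√(π)) + x·(-4 + 1/√(π)) - 1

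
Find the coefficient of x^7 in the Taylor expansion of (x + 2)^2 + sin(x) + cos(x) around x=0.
Expand to order 7: (x + 2)^2 + sin(x) + cos(x) = -x^7/5040 - x^6/720 + x^5/120 + x^4/24 - x^3/6 + x^2/2 + 5·x + 5 + O(x^8).
The coefficient of x^7 is -1/5040.

Final answer: -1/5040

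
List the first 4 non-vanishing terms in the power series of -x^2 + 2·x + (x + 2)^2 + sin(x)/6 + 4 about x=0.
x^5/720 - x^3/36 + 37·x/6 + 8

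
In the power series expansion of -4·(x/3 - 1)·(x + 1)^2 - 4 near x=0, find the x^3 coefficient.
Expand to order 3: -4·(x/3 - 1)·(x + 1)^2 - 4 = -4·x^3/3 + 4·x^2/3 + 20·x/3 + O(x^4).
The coefficient of x^3 is -4/3.

Final answer: -4/3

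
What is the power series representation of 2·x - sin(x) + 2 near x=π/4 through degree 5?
-√(2)/2 + π/2 + 2 + (2 - √(2)/2)·(x - π/4) + √(2)·(x - π/4)^2/4 + √(2)·(x - π/4)^3/12 - √(2)·(x - π/4)^4/48 - √(2)·(x - π/4)^5/240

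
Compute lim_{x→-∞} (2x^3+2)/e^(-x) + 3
The quotient is an ∞/∞ indeterminate form as x → -∞.
Compare growth rates of the dominant terms (exponentials ≫ polynomials ≫ logarithms), or apply L'Hôpital's rule; the quotient → 0.
Adding the constant: 0 + 3 = 3. Limit = 3.

Final answer: 3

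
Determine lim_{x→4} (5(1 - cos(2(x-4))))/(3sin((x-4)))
Both numerator and denominator → 0 as x → 4; this is a 0/0 indeterminate form.
Expand each to leading order near x = 4: numerator ~ 10·(x - 4)^2, denominator ~ 3·(x - 4).
The limit of the ratio is 0.

Final answer: 0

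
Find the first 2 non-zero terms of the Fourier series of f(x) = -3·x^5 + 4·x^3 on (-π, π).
(-768 - 6·π^4 + 128·π^2)·sin(x) + (-19·π^2 + 57/2 + 3·π^4)·sin(2·x)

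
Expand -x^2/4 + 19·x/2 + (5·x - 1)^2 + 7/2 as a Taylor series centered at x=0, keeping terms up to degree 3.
99·x^2/4 - x/2 + 9/2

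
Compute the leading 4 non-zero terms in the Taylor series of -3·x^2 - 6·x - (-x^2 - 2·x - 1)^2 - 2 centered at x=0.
-4·x^3 - 9·x^2 - 10·x - 3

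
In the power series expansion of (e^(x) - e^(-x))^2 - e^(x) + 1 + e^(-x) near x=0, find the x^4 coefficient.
Expand to order 4: (e^(x) - e^(-x))^2 - e^(x) + 1 + e^(-x) = 4·x^4/3 - x^3/3 + 4·x^2 - 2·x + 1 + O(x^5).
The coefficient of x^4 is 4/3.

Final answer: 4/3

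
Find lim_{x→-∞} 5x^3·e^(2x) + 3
The product is a 0·∞ indeterminate form at x → -∞.
Rewrite the product as 5x^3 / e^(-2x) (an ∞/∞ form) and apply L'Hôpital, or use the standard hierarchy e^(2|x|) ≫ |x^3| as x → -∞.
The indeterminate product → 0, so the limit = 3.

Final answer: 3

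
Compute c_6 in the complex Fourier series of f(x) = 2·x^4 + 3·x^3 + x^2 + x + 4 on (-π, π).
Compute the real Fourier coefficients first: a_6 = 1/27 + 4·π^2/9, b_6 = -π^2 - 1/6.
Then c_6 = (a_6 − i·b_6)/2 = 1/54 + 2·π^2/9 + i/12 + i·π^2/2.

Final answer: 1/54 + 2·π^2/9 + i/12 + i·π^2/2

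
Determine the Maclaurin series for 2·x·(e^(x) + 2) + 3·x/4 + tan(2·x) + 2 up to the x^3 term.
11·x^3/3 + 2·x^2 + 35·x/4 + 2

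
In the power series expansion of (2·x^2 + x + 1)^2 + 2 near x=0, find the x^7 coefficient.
Expand to order 7: (2·x^2 + x + 1)^2 + 2 = 4·x^4 + 4·x^3 + 5·x^2 + 2·x + 3 + O(x^8).
The coefficient of x^7 is 0.

Final answer: 0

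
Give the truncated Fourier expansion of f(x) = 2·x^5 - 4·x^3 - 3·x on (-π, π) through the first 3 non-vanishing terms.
(-88·π^2 + 4·π^4 + 522)·sin(x) + (-2·π^4 - 18 + 14·π^2)·sin(2·x) + (-152·π^2/27 + 142/81 + 4·π^4/3)·sin(3·x)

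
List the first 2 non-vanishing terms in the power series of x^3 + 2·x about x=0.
x^3 + 2·x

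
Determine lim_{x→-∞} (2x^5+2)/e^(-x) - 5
The quotient is an ∞/∞ indeterminate form as x → -∞.
Compare growth rates of the dominant terms (exponentials ≫ polynomials ≫ logarithms), or apply L'Hôpital's rule; the quotient → 0.
Adding the constant: 0 - 5 = -5. Limit = -5.

Final answer: -5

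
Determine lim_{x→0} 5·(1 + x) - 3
Direct substitution at x = 0 gives 2.

Final answer: 2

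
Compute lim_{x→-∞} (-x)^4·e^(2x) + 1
The product is a 0·∞ indeterminate form at x → -∞.
Rewrite the product as (-x)^4 / e^(-2x) (an ∞/∞ form) and apply L'Hôpital, or use the standard hierarchy e^(2|x|) ≫ |(-x)^4| as x → -∞.
The indeterminate product → 0, so the limit = 1.

Final answer: 1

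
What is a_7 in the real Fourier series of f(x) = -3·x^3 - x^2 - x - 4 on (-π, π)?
a_7 = (1/π) ∫_{-π}^{π} f(x)·cos(7x) dx.
Evaluate the integral (use parity and integration by parts as needed): a_7 = 4/49.

Final answer: 4/49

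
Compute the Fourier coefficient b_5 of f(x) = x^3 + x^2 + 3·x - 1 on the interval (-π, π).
b_5 = (1/π) ∫_{-π}^{π} f(x)·sin(5x) dx.
Evaluate the integral (use parity and integration by parts as needed): b_5 = 138/125 + 2·π^2/5.

Final answer: 138/125 + 2·π^2/5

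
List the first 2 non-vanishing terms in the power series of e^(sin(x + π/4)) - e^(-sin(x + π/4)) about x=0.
x·(√(2)·e^(-√(2)/2)/2 + √(2)·e^(√(2)/2)/2) - e^(-√(2)/2) + e^(√(2)/2)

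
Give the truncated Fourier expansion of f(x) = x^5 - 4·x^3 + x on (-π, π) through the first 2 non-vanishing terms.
(-48·π^2 + 2·π^4 + 290)·sin(x) + (-π^4 - 29/2 + 9·π^2)·sin(2·x)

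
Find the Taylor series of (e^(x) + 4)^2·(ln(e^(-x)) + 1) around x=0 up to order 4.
-5·x^4/3 - 10·x^3/3 - 4·x^2 - 15·x + 25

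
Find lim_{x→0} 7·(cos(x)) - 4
Direct substitution at x = 0 gives 3.

Final answer: 3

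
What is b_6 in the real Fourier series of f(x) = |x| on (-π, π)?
b_6 = (1/π) ∫_{-π}^{π} f(x)·sin(6x) dx.
Evaluate the integral (use parity and integration by parts as needed): b_6 = 0.

Final answer: 0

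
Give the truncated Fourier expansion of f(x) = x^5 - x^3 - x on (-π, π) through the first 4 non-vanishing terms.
(-42·π^2 + 2·π^4 + 250)·sin(x) + (-π^4 - 8 + 6·π^2)·sin(2·x) + (-58·π^2/27 + 62/81 + 2·π^4/3)·sin(3·x) + (-π^4/2 + 5/64 + 9·π^2/8)·sin(4·x)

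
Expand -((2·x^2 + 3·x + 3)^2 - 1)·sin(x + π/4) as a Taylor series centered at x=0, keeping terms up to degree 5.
281·√(2)·x^5/120 - 17·√(2)·x^4/12 - 34·√(2)·x^3/3 - 35·√(2)·x^2/2 - 13·√(2)·x - 4·√(2)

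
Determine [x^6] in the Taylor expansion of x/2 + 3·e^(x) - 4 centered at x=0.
Expand to order 6: x/2 + 3·e^(x) - 4 = x^6/240 + x^5/40 + x^4/8 + x^3/2 + 3·x^2/2 + 7·x/2 - 1 + O(x^7).
The coefficient of x^6 is 1/240.

Final answer: 1/240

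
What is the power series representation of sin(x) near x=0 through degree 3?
-x^3/6 + x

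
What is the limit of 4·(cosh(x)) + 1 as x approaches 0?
Direct substitution at x = 0 gives 5.

Final answer: 5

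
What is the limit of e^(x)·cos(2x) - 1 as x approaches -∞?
Evaluate the dominant behaviour as x → -∞; each term tends to a finite value or vanishes.
Limit = -1.

Final answer: -1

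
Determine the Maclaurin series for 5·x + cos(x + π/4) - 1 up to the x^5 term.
-√(2)·x^5/240 + √(2)·x^4/48 + √(2)·x^3/12 - √(2)·x^2/4 + x·(5 - √(2)/2) - 1 + √(2)/2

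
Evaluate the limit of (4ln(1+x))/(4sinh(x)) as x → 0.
Both numerator and denominator → 0 as x → 0; this is a 0/0 indeterminate form.
Expand each to leading order near x = 0: numerator ~ 4·x, denominator ~ 4·x.
The limit of the ratio is 1.

Final answer: 1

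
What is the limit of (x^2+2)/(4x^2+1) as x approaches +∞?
This is an ∞/∞ indeterminate form as x → +∞.
Divide numerator and denominator by x^2 and let the lower-order terms vanish; the leading terms give 1/4.
Limit = 1/4.

Final answer: 1/4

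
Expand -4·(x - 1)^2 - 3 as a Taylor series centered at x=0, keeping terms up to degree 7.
-4·x^2 + 8·x - 7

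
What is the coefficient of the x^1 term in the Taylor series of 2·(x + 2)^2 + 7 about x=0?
Expand to order 1: 2·(x + 2)^2 + 7 = 8·x + 15 + O(x^2).
The coefficient of x^1 is 8.

Final answer: 8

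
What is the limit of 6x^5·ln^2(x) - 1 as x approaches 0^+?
The product is a 0·∞ indeterminate form at x → 0⁺.
Rewrite the product as 6·ln^2(x) / x^(-5) and apply L'Hôpital, or use the standard hierarchy x^(-5) ≫ |ln x|^2 as x → 0⁺.
The indeterminate product → 0, so the limit = -1.

Final answer: -1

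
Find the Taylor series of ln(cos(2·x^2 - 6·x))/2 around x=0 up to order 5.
72·x^5 - 55·x^4 + 6·x^3 - 9·x^2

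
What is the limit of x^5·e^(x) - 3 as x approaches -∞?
The product is a 0·∞ indeterminate form at x → -∞.
Rewrite the product as x^5 / e^(-x) (an ∞/∞ form) and apply L'Hôpital, or use the standard hierarchy e^(|x|) ≫ |x^5| as x → -∞.
The indeterminate product → 0, so the limit = -3.

Final answer: -3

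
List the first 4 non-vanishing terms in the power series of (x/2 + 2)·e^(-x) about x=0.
-x^3/12 + x^2/2 - 3·x/2 + 2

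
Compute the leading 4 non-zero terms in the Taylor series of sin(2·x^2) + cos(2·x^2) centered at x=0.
-4·x^6/3 - 2·x^4 + 2·x^2 + 1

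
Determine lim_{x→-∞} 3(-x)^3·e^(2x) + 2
The product is a 0·∞ indeterminate form at x → -∞.
Rewrite the product as 3(-x)^3 / e^(-2x) (an ∞/∞ form) and apply L'Hôpital, or use the standard hierarchy e^(2|x|) ≫ |(-x)^3| as x → -∞.
The indeterminate product → 0, so the limit = 2.

Final answer: 2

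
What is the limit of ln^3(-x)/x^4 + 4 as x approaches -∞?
The quotient is an ∞/∞ indeterminate form as x → -∞.
Compare growth rates of the dominant terms (exponentials ≫ polynomials ≫ logarithms), or apply L'Hôpital's rule; the quotient → 0.
Adding the constant: 0 + 4 = 4. Limit = 4.

Final answer: 4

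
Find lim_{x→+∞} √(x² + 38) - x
This is an ∞ − ∞ indeterminate form.
Multiply and divide by the conjugate √(x²+38) + x; the x² terms cancel, leaving 38/(√(x²+38)+x) → 0.
Limit = 0.

Final answer: 0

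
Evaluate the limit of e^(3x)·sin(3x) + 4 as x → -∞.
Evaluate the dominant behaviour as x → -∞; each term tends to a finite value or vanishes.
Limit = 4.

Final answer: 4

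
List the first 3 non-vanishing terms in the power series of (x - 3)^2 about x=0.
x^2 - 6·x + 9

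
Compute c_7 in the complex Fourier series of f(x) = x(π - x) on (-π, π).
Compute the real Fourier coefficients first: a_7 = 4/49, b_7 = 2·π/7.
Then c_7 = (a_7 − i·b_7)/2 = 2/49 - i·π/7.

Final answer: 2/49 - i·π/7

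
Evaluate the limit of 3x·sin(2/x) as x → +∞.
As x → +∞: let u = 2/x → 0⁺; then 3·x·sin(2/x) = 3·2·sin(u)/u → 3·2·1 = 6.
Limit = 6.

Final answer: 6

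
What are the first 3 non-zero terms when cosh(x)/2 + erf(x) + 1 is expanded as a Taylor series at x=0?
x^2/4 + 2·x/√(π) + 3/2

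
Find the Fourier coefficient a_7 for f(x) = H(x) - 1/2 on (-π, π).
a_7 = (1/π) ∫_{-π}^{π} f(x)·cos(7x) dx.
Evaluate the integral (use parity and integration by parts as needed): a_7 = 0.

Final answer: 0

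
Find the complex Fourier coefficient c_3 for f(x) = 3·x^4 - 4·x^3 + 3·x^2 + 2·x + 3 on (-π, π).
Compute the real Fourier coefficients first: a_3 = 4/9 - 8·π^2/3, b_3 = 28/9 - 8·π^2/3.
Then c_3 = (a_3 − i·b_3)/2 = -4·π^2/3 + 2/9 - 14·i/9 + 4·i·π^2/3.

Final answer: -4·π^2/3 + 2/9 - 14·i/9 + 4·i·π^2/3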